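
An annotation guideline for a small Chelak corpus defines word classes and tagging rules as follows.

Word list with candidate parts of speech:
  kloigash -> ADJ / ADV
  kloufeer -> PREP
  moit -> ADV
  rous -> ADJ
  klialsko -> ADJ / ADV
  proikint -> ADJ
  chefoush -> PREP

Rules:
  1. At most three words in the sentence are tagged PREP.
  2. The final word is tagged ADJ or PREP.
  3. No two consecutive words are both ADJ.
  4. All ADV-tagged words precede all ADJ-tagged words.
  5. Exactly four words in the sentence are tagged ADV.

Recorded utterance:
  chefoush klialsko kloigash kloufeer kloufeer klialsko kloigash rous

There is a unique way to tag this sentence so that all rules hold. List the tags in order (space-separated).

Candidates per position — 1:chefoush {PREP}; 2:klialsko {ADJ,ADV}; 3:kloigash {ADJ,ADV}; 4:kloufeer {PREP}; 5:kloufeer {PREP}; 6:klialsko {ADJ,ADV}; 7:kloigash {ADJ,ADV}; 8:rous {ADJ}.
Word 2 cannot be ADJ — rule 5 would then fail for every completion. It is ADV.
Word 3 cannot be ADJ — rule 5 would then fail for every completion. It is ADV.
Word 6 cannot be ADJ — rule 5 would then fail for every completion. It is ADV.
Word 7 cannot be ADJ — rule 3 would then fail for every completion. It is ADV.
The only consistent sequence is: PREP ADV ADV PREP PREP ADV ADV ADJ.
Verifying each rule — rule 1 ok; rule 2 ok; rule 3 ok; rule 4 ok; rule 5 ok.

PREP ADV ADV PREP PREP ADV ADV ADJ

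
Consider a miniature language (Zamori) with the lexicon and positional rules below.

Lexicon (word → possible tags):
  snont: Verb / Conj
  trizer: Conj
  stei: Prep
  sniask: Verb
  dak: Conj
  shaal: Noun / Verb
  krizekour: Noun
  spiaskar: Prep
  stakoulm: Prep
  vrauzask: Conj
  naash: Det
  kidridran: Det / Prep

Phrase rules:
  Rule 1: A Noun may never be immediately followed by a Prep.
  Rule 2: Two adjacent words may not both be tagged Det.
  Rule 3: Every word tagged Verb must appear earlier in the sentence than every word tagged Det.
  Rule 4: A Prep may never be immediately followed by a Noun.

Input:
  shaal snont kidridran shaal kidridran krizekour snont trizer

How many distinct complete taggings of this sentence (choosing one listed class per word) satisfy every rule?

Candidates per position — 1:shaal {Noun,Verb}; 2:snont {Verb,Conj}; 3:kidridran {Det,Prep}; 4:shaal {Noun,Verb}; 5:kidridran {Det,Prep}; 6:krizekour {Noun}; 7:snont {Verb,Conj}; 8:trizer {Conj}.
There are 64 candidate sequences in total.
Checking each against the rules leaves 8 sequences.
Count = 8.

8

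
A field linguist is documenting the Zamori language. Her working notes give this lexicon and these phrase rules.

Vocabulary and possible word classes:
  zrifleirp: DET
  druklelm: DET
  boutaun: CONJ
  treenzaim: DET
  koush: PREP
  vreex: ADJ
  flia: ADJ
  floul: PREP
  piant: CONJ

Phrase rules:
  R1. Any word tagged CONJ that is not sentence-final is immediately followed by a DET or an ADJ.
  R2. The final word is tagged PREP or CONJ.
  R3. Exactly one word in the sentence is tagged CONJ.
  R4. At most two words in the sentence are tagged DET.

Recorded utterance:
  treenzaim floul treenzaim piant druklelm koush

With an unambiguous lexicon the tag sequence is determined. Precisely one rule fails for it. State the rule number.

4

Fixed tagging: DET PREP DET CONJ DET PREP.
Checking each rule: R1 ok, R2 ok, R3 ok, R4 fails.
Only rule 4 fails.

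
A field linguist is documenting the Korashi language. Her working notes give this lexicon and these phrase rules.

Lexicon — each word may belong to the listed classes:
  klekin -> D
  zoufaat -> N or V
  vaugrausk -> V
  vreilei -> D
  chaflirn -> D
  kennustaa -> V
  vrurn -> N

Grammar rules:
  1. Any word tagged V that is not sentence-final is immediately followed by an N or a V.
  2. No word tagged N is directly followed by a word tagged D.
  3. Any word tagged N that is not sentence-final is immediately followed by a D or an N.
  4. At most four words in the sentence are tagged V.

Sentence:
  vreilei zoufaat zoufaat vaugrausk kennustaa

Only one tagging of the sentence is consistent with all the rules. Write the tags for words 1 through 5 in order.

D V V V V

Candidates per position — 1:vreilei {D}; 2:zoufaat {N,V}; 3:zoufaat {N,V}; 4:vaugrausk {V}; 5:kennustaa {V}.
At position 2, choosing N makes rule 3 impossible to satisfy; hence V.
At position 3, choosing N makes rule 3 impossible to satisfy; hence V.
The only consistent sequence is: D V V V V.
Rule-by-rule: rule 1 ok; rule 2 ok; rule 3 ok; rule 4 ok.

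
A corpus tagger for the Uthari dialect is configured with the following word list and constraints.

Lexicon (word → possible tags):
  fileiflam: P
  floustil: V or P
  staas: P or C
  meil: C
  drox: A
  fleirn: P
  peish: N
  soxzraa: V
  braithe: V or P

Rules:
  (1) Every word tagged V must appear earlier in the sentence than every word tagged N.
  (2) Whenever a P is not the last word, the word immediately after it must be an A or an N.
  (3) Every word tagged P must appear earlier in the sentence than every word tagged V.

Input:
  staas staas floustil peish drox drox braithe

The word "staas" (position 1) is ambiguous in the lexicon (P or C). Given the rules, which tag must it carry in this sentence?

C

Candidates per position — 1:staas {P,C}; 2:staas {P,C}; 3:floustil {V,P}; 4:peish {N}; 5:drox {A}; 6:drox {A}; 7:braithe {V,P}.
Position 1: tagging it P would leave rule 2 unsatisfiable, so it must be C.
Position 2: tagging it P would leave rule 2 unsatisfiable, so it must be C.
Position 7: tagging it V would leave rule 1 unsatisfiable, so it must be P.
Position 3: tagging it V would leave rule 3 unsatisfiable, so it must be P.
The unique satisfying tagging is: C C P N A A P.
Rule-by-rule: rule 1 ✓; rule 2 ✓; rule 3 ✓.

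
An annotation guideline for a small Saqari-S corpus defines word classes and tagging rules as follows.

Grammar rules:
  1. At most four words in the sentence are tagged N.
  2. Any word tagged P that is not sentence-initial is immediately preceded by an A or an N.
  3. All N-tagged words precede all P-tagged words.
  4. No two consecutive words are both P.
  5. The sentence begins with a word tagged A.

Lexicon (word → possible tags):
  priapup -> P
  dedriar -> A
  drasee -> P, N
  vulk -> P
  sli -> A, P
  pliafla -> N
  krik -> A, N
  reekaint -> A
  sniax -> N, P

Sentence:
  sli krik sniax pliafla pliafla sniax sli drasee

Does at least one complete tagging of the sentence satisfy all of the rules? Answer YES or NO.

Candidates per position — 1:sli {A,P}; 2:krik {A,N}; 3:sniax {N,P}; 4:pliafla {N}; 5:pliafla {N}; 6:sniax {N,P}; 7:sli {A,P}; 8:drasee {P,N}.
One satisfying assignment: A N N N N P A P.
Check: rule 1 ok; rule 2 ok; rule 3 ok; rule 4 ok; rule 5 ok.

YES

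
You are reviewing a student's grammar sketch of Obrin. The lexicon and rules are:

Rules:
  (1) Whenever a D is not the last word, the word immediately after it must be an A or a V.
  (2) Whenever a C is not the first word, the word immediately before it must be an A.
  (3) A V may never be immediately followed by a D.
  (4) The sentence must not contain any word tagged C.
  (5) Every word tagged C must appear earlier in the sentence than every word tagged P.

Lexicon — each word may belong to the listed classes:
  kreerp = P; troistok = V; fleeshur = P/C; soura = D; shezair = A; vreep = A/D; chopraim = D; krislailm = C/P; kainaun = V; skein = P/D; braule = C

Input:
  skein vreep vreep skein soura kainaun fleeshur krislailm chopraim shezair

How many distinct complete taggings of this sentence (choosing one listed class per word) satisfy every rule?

Candidates per position — 1:skein {P,D}; 2:vreep {A,D}; 3:vreep {A,D}; 4:skein {P,D}; 5:soura {D}; 6:kainaun {V}; 7:fleeshur {P,C}; 8:krislailm {C,P}; 9:chopraim {D}; 10:shezair {A}.
There are 64 candidate sequences in total.
The sequences that satisfy every rule: P A A P D V P P D A; P D A P D V P P D A; D A A P D V P P D A.
Count = 3.

3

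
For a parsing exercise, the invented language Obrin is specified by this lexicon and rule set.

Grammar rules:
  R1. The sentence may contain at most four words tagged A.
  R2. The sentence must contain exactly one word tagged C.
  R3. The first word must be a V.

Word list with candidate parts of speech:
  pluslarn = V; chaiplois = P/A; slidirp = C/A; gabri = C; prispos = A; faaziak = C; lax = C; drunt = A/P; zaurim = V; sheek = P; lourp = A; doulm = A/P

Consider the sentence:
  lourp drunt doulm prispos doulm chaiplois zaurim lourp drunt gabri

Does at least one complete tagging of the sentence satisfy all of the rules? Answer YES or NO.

NO

Candidates per position — 1:lourp {A}; 2:drunt {A,P}; 3:doulm {A,P}; 4:prispos {A}; 5:doulm {A,P}; 6:chaiplois {P,A}; 7:zaurim {V}; 8:lourp {A}; 9:drunt {A,P}; 10:gabri {C}.
Rule 3 cannot be satisfied by any choice of tags from the lexicon.
So there is no consistent tagging.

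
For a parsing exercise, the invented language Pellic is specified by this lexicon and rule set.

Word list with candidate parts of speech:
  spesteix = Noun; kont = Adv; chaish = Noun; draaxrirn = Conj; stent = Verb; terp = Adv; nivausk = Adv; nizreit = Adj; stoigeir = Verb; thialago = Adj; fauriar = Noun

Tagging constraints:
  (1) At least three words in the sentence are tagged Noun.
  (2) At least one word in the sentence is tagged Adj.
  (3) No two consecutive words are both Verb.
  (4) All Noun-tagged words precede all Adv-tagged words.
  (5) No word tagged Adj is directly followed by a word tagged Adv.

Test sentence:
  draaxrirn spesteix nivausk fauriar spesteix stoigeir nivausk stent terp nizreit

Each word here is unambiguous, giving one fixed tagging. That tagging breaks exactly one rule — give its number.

4

Fixed tagging: Conj Noun Adv Noun Noun Verb Adv Verb Adv Adj.
Checking each rule: R1 ✓, R2 ✓, R3 ✓, R4 ✗, R5 ✓.
Only rule 4 fails.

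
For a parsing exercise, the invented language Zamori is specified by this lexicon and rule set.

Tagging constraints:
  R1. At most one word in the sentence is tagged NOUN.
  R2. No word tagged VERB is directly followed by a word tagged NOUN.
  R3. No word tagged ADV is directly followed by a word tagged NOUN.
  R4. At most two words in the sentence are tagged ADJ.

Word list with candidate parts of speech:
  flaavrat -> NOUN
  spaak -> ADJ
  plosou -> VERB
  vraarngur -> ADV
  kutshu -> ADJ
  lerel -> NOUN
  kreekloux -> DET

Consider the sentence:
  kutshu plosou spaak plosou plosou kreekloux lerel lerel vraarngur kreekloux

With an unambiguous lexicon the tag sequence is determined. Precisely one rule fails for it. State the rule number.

1

Fixed tagging: ADJ VERB ADJ VERB VERB DET NOUN NOUN ADV DET.
Checking each rule: R1 fail, R2 pass, R3 pass, R4 pass.
Only rule 1 fails.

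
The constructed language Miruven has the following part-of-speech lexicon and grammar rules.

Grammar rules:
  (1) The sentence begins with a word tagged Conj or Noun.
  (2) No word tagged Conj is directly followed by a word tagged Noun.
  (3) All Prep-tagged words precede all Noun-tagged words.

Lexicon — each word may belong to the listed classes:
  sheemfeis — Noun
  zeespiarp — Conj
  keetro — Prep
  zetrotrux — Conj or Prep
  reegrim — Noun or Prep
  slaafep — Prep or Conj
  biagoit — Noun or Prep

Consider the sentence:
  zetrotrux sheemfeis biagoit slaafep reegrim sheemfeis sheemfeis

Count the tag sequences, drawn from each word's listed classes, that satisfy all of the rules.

Candidates per position — 1:zetrotrux {Conj,Prep}; 2:sheemfeis {Noun}; 3:biagoit {Noun,Prep}; 4:slaafep {Prep,Conj}; 5:reegrim {Noun,Prep}; 6:sheemfeis {Noun}; 7:sheemfeis {Noun}.
There are 16 candidate sequences in total.
Every candidate sequence violates at least one rule; no consistent tagging exists.
Count = 0.

0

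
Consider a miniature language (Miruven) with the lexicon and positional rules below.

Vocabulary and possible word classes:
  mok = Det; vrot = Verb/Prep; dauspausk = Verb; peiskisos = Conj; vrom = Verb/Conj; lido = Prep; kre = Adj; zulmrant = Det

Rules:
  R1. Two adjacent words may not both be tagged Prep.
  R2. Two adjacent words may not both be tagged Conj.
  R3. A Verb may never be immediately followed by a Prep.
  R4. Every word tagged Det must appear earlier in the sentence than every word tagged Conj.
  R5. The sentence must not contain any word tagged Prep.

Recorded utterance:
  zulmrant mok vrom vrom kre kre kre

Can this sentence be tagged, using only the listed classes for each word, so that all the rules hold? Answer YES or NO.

Candidates per position — 1:zulmrant {Det}; 2:mok {Det}; 3:vrom {Verb,Conj}; 4:vrom {Verb,Conj}; 5:kre {Adj}; 6:kre {Adj}; 7:kre {Adj}.
One satisfying assignment: Det Det Verb Verb Adj Adj Adj.
Check: rule 1 ✓; rule 2 ✓; rule 3 ✓; rule 4 ✓; rule 5 ✓.

YES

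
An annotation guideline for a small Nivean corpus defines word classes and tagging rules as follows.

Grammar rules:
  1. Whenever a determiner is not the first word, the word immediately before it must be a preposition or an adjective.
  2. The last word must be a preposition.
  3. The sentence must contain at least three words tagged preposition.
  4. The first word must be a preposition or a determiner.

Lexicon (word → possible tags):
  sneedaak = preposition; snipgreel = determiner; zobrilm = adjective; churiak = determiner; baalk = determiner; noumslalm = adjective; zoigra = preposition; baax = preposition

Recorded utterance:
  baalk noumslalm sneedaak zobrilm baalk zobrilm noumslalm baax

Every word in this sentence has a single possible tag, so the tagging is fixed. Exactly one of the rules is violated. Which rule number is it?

Fixed tagging: determiner adjective preposition adjective determiner adjective adjective preposition.
Checking each rule: R1 holds, R2 holds, R3 violated, R4 holds.
Only rule 3 fails.

3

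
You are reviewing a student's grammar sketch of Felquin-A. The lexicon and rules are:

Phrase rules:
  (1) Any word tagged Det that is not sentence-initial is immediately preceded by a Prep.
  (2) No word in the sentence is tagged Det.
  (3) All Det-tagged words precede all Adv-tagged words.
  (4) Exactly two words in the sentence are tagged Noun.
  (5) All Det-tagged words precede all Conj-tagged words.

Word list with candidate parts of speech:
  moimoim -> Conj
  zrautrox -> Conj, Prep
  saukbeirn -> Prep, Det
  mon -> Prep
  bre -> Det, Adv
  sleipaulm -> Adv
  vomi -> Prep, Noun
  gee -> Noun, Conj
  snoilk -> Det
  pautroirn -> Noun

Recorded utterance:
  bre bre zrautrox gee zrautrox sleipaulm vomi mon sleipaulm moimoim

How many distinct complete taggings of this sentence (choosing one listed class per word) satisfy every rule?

Candidates per position — 1:bre {Det,Adv}; 2:bre {Det,Adv}; 3:zrautrox {Conj,Prep}; 4:gee {Noun,Conj}; 5:zrautrox {Conj,Prep}; 6:sleipaulm {Adv}; 7:vomi {Prep,Noun}; 8:mon {Prep}; 9:sleipaulm {Adv}; 10:moimoim {Conj}.
There are 64 candidate sequences in total.
The sequences that satisfy every rule: Adv Adv Conj Noun Conj Adv Noun Prep Adv Conj; Adv Adv Conj Noun Prep Adv Noun Prep Adv Conj; Adv Adv Prep Noun Conj Adv Noun Prep Adv Conj; Adv Adv Prep Noun Prep Adv Noun Prep Adv Conj.
Count = 4.

4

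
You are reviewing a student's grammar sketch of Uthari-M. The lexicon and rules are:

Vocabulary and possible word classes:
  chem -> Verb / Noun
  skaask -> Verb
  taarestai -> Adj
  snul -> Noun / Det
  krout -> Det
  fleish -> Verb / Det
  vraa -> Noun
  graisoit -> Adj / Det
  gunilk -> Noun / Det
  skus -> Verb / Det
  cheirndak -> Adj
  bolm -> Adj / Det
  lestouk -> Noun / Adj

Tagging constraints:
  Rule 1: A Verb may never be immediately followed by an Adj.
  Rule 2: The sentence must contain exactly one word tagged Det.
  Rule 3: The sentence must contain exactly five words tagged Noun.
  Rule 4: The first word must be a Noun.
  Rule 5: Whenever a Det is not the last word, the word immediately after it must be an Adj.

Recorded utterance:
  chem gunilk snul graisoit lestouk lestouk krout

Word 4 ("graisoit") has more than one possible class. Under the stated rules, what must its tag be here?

Adj

Candidates per position — 1:chem {Verb,Noun}; 2:gunilk {Noun,Det}; 3:snul {Noun,Det}; 4:graisoit {Adj,Det}; 5:lestouk {Noun,Adj}; 6:lestouk {Noun,Adj}; 7:krout {Det}.
Word 1 cannot be Verb — rule 3 would then fail for every completion. It is Noun.
Word 2 cannot be Det — rule 2 would then fail for every completion. It is Noun.
Word 3 cannot be Det — rule 2 would then fail for every completion. It is Noun.
Word 4 cannot be Det — rule 2 would then fail for every completion. It is Adj.
Word 5 cannot be Adj — rule 3 would then fail for every completion. It is Noun.
Word 6 cannot be Adj — rule 3 would then fail for every completion. It is Noun.
The only consistent sequence is: Noun Noun Noun Adj Noun Noun Det.
Verifying each rule — rule 1 ok; rule 2 ok; rule 3 ok; rule 4 ok; rule 5 ok.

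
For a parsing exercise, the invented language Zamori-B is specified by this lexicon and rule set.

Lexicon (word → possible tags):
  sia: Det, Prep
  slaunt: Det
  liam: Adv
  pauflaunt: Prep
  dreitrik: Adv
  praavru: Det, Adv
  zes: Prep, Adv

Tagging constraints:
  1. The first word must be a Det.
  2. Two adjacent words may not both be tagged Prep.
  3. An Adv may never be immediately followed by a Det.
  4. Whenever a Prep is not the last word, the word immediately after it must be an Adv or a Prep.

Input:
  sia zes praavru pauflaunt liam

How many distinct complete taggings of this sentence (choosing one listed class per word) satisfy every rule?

Candidates per position — 1:sia {Det,Prep}; 2:zes {Prep,Adv}; 3:praavru {Det,Adv}; 4:pauflaunt {Prep}; 5:liam {Adv}.
There are 8 candidate sequences in total.
The sequences that satisfy every rule: Det Prep Adv Prep Adv; Det Adv Adv Prep Adv.
Count = 2.

2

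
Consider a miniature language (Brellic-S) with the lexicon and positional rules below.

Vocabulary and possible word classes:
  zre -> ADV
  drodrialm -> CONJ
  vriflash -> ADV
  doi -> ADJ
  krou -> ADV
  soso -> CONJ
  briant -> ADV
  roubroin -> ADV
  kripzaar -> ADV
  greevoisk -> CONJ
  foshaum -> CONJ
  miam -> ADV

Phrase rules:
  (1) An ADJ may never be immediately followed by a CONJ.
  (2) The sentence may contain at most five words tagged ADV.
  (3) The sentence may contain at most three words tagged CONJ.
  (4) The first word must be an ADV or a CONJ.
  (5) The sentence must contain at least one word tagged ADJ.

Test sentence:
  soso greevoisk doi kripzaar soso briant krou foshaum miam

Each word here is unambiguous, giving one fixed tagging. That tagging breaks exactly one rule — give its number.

Fixed tagging: CONJ CONJ ADJ ADV CONJ ADV ADV CONJ ADV.
Applying the rules: R1 ok, R2 ok, R3 fails, R4 ok, R5 ok.
Only rule 3 fails.

3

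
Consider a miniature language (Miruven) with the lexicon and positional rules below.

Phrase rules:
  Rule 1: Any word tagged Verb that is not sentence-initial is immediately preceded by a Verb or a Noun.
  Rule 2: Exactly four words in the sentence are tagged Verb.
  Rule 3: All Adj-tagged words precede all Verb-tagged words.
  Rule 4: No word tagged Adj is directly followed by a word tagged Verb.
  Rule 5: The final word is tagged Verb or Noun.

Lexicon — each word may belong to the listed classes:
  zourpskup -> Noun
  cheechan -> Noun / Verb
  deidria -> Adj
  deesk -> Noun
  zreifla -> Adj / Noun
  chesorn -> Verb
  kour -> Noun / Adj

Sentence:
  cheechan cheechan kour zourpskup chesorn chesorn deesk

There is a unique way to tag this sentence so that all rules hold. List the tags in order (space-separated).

Verb Verb Noun Noun Verb Verb Noun

Candidates per position — 1:cheechan {Noun,Verb}; 2:cheechan {Noun,Verb}; 3:kour {Noun,Adj}; 4:zourpskup {Noun}; 5:chesorn {Verb}; 6:chesorn {Verb}; 7:deesk {Noun}.
If word 1 were Noun, no tagging could satisfy rule 2; so word 1 is Verb.
If word 2 were Noun, no tagging could satisfy rule 2; so word 2 is Verb.
If word 3 were Adj, no tagging could satisfy rule 3; so word 3 is Noun.
So the tagging must be: Verb Verb Noun Noun Verb Verb Noun.
Verifying each rule — rule 1 ✓; rule 2 ✓; rule 3 ✓; rule 4 ✓; rule 5 ✓.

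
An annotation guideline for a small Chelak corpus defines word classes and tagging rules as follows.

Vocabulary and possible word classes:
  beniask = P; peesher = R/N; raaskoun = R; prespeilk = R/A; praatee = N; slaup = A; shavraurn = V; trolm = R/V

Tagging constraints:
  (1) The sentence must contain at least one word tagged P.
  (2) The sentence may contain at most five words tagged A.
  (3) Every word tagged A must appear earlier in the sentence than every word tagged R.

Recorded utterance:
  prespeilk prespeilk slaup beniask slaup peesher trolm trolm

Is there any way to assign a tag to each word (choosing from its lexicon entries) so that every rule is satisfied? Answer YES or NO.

Candidates per position — 1:prespeilk {R,A}; 2:prespeilk {R,A}; 3:slaup {A}; 4:beniask {P}; 5:slaup {A}; 6:peesher {R,N}; 7:trolm {R,V}; 8:trolm {R,V}.
One satisfying assignment: A A A P A N V V.
Checking: rule 1 holds; rule 2 holds; rule 3 holds.

YES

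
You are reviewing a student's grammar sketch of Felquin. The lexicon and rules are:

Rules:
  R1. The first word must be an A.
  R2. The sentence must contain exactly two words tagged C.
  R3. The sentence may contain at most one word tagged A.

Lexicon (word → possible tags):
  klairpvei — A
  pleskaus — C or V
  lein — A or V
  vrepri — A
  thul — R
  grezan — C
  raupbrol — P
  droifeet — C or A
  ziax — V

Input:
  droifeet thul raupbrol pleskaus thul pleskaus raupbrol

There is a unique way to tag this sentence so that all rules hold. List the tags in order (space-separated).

A R P C R C P

Candidates per position — 1:droifeet {C,A}; 2:thul {R}; 3:raupbrol {P}; 4:pleskaus {C,V}; 5:thul {R}; 6:pleskaus {C,V}; 7:raupbrol {P}.
If word 1 were C, no tagging could satisfy rule 1; so word 1 is A.
If word 4 were V, no tagging could satisfy rule 2; so word 4 is C.
If word 6 were V, no tagging could satisfy rule 2; so word 6 is C.
The unique satisfying tagging is: A R P C R C P.
Rule-by-rule: rule 1 holds; rule 2 holds; rule 3 holds.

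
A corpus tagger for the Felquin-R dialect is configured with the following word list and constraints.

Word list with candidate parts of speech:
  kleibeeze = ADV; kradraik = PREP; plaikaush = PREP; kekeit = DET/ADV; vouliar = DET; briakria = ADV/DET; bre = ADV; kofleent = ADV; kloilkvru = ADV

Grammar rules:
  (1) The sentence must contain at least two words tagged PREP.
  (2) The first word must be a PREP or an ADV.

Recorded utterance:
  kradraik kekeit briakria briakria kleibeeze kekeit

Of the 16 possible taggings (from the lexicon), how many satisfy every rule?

Candidates per position — 1:kradraik {PREP}; 2:kekeit {DET,ADV}; 3:briakria {ADV,DET}; 4:briakria {ADV,DET}; 5:kleibeeze {ADV}; 6:kekeit {DET,ADV}.
There are 16 candidate sequences in total.
Rule 1 cannot be satisfied by any choice of tags from the lexicon.
So there is no consistent tagging.
Count = 0.

0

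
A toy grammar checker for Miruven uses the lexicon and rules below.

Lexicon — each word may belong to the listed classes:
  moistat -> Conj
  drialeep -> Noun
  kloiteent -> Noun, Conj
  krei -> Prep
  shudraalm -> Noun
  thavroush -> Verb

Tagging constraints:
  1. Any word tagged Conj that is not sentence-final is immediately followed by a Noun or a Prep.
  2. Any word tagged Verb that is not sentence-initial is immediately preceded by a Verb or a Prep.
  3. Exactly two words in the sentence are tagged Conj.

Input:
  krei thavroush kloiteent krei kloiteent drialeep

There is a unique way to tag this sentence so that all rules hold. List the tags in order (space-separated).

Candidates per position — 1:krei {Prep}; 2:thavroush {Verb}; 3:kloiteent {Noun,Conj}; 4:krei {Prep}; 5:kloiteent {Noun,Conj}; 6:drialeep {Noun}.
At position 3, choosing Noun makes rule 3 impossible to satisfy; hence Conj.
At position 5, choosing Noun makes rule 3 impossible to satisfy; hence Conj.
That leaves exactly one tagging: Prep Verb Conj Prep Conj Noun.
Rule-by-rule: rule 1 holds; rule 2 holds; rule 3 holds.

Prep Verb Conj Prep Conj Noun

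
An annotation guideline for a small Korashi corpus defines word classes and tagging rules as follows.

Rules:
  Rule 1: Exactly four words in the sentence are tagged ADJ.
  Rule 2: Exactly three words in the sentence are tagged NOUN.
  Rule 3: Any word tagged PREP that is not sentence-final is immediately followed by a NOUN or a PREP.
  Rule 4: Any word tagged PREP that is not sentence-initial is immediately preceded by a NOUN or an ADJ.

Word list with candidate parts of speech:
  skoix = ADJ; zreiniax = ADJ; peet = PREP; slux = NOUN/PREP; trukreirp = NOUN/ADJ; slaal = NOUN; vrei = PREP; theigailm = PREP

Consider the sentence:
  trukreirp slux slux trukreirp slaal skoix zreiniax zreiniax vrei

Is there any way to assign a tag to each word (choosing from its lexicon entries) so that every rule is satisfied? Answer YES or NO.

Candidates per position — 1:trukreirp {NOUN,ADJ}; 2:slux {NOUN,PREP}; 3:slux {NOUN,PREP}; 4:trukreirp {NOUN,ADJ}; 5:slaal {NOUN}; 6:skoix {ADJ}; 7:zreiniax {ADJ}; 8:zreiniax {ADJ}; 9:vrei {PREP}.
One satisfying assignment: ADJ NOUN PREP NOUN NOUN ADJ ADJ ADJ PREP.
Checking: rule 1 ok; rule 2 ok; rule 3 ok; rule 4 ok.

YES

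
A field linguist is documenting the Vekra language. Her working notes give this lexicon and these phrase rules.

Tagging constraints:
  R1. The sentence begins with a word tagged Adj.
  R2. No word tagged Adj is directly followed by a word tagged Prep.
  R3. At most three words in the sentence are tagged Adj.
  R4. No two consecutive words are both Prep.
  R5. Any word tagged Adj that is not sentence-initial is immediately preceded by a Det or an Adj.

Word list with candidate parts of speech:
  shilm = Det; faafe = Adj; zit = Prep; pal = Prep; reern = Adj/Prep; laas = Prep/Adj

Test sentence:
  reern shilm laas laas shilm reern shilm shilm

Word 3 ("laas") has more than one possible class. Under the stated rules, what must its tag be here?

Candidates per position — 1:reern {Adj,Prep}; 2:shilm {Det}; 3:laas {Prep,Adj}; 4:laas {Prep,Adj}; 5:shilm {Det}; 6:reern {Adj,Prep}; 7:shilm {Det}; 8:shilm {Det}.
Position 1: Prep is ruled out by rule 1; that leaves Adj.
Position 3: the remaining choice is settled jointly with positions 4, 6 — only Adj at position 3 is part of a tagging that satisfies every rule.
The unique satisfying tagging is: Adj Det Adj Adj Det Prep Det Det.
Check: rule 1 ok; rule 2 ok; rule 3 ok; rule 4 ok; rule 5 ok.

Adj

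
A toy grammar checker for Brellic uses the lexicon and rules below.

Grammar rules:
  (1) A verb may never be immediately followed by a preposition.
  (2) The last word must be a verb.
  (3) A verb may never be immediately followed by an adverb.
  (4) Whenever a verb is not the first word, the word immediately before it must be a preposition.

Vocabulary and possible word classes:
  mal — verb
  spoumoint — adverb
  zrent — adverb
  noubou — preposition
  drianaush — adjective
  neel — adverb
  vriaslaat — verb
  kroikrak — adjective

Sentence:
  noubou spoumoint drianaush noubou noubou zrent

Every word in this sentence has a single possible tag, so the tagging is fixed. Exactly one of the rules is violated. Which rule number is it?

2

Fixed tagging: preposition adverb adjective preposition preposition adverb.
Rule check: R1 ✓, R2 ✗, R3 ✓, R4 ✓.
Only rule 2 fails.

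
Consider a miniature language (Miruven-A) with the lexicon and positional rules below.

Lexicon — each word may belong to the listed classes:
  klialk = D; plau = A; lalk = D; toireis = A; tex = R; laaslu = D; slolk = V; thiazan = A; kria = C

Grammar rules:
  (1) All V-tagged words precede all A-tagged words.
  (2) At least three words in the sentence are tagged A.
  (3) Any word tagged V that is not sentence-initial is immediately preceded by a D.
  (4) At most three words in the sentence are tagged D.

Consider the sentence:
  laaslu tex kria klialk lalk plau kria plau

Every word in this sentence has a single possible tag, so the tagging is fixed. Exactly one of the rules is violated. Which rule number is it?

2

Fixed tagging: D R C D D A C A.
Rule check: R1 ok, R2 fails, R3 ok, R4 ok.
Only rule 2 fails.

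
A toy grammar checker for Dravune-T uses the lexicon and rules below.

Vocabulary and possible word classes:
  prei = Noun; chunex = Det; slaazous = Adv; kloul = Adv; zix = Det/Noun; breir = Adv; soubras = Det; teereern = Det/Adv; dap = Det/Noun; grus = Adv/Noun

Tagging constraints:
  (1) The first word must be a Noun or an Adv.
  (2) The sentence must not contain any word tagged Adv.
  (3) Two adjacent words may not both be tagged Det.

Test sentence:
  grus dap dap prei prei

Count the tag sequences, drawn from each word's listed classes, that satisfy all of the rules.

Candidates per position — 1:grus {Adv,Noun}; 2:dap {Det,Noun}; 3:dap {Det,Noun}; 4:prei {Noun}; 5:prei {Noun}.
There are 8 candidate sequences in total.
The sequences that satisfy every rule: Noun Det Noun Noun Noun; Noun Noun Det Noun Noun; Noun Noun Noun Noun Noun.
Count = 3.

3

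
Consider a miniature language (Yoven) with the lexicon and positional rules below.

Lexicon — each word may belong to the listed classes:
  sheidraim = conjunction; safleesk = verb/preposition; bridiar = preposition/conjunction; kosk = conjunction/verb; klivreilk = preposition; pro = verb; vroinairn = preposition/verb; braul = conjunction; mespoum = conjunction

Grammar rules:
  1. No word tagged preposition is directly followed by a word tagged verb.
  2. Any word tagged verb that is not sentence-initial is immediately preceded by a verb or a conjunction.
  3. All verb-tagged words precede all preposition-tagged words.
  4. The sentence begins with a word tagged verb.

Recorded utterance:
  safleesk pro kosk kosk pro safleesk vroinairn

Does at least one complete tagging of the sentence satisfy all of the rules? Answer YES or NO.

YES

Candidates per position — 1:safleesk {verb,preposition}; 2:pro {verb}; 3:kosk {conjunction,verb}; 4:kosk {conjunction,verb}; 5:pro {verb}; 6:safleesk {verb,preposition}; 7:vroinairn {preposition,verb}.
One satisfying assignment: verb verb verb conjunction verb preposition preposition.
Check: rule 1 ✓; rule 2 ✓; rule 3 ✓; rule 4 ✓.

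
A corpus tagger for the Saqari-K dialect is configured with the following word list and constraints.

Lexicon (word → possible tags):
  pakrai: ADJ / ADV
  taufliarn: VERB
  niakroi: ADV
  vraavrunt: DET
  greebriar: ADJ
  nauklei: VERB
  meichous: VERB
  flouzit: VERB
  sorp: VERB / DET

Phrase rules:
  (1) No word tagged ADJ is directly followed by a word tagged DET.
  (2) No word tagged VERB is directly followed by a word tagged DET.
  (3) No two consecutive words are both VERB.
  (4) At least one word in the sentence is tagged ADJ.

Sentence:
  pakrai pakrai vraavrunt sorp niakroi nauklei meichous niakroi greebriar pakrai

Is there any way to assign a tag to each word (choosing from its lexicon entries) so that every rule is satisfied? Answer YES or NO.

NO

Candidates per position — 1:pakrai {ADJ,ADV}; 2:pakrai {ADJ,ADV}; 3:vraavrunt {DET}; 4:sorp {VERB,DET}; 5:niakroi {ADV}; 6:nauklei {VERB}; 7:meichous {VERB}; 8:niakroi {ADV}; 9:greebriar {ADJ}; 10:pakrai {ADJ,ADV}.
Rule 3 cannot be satisfied by any choice of tags from the lexicon.
So there is no consistent tagging.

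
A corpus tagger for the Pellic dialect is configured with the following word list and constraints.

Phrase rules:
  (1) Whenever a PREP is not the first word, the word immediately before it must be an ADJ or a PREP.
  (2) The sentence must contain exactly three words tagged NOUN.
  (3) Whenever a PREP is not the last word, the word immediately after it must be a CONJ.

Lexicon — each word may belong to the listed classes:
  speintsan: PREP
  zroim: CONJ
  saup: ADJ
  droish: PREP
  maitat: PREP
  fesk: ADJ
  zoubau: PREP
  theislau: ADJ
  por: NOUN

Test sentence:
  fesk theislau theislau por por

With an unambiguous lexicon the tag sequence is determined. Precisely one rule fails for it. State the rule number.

Fixed tagging: ADJ ADJ ADJ NOUN NOUN.
Rule check: R1 holds, R2 violated, R3 holds.
Only rule 2 fails.

2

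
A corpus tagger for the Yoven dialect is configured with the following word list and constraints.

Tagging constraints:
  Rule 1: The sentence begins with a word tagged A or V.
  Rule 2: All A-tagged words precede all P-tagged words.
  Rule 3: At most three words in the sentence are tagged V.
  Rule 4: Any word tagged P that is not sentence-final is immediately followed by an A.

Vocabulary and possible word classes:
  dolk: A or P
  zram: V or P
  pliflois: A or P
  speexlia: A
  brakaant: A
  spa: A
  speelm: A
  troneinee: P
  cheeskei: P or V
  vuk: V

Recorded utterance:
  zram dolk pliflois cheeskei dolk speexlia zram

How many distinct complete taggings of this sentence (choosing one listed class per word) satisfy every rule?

2

Candidates per position — 1:zram {V,P}; 2:dolk {A,P}; 3:pliflois {A,P}; 4:cheeskei {P,V}; 5:dolk {A,P}; 6:speexlia {A}; 7:zram {V,P}.
There are 64 candidate sequences in total.
The sequences that satisfy every rule: V A A V A A V; V A A V A A P.
Count = 2.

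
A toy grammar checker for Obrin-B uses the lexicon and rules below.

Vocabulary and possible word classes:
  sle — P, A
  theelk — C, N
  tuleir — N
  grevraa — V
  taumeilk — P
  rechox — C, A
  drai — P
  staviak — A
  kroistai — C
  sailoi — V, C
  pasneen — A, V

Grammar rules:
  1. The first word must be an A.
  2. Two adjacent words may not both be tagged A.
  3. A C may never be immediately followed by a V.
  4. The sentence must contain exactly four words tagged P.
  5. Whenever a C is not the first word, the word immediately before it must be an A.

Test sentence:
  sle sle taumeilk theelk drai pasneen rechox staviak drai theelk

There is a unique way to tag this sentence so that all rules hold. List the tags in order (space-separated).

Candidates per position — 1:sle {P,A}; 2:sle {P,A}; 3:taumeilk {P}; 4:theelk {C,N}; 5:drai {P}; 6:pasneen {A,V}; 7:rechox {C,A}; 8:staviak {A}; 9:drai {P}; 10:theelk {C,N}.
Word 1 cannot be P — rule 1 would then fail for every completion. It is A.
Word 2 cannot be A — rule 2 would then fail for every completion. It is P.
Word 4 cannot be C — rule 5 would then fail for every completion. It is N.
Word 7 cannot be A — rule 2 would then fail for every completion. It is C.
Word 10 cannot be C — rule 5 would then fail for every completion. It is N.
Word 6 cannot be V — rule 5 would then fail for every completion. It is A.
The only consistent sequence is: A P P N P A C A P N.
Rule-by-rule: rule 1 satisfied; rule 2 satisfied; rule 3 satisfied; rule 4 satisfied; rule 5 satisfied.

A P P N P A C A P N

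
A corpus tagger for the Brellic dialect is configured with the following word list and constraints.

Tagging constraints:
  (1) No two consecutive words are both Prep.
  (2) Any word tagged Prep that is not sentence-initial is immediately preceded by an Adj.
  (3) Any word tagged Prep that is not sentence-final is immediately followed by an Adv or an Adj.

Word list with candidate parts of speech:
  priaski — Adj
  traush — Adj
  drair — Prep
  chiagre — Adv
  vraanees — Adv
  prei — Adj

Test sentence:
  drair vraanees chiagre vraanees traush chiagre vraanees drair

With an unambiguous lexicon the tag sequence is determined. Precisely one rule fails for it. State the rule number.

2

Fixed tagging: Prep Adv Adv Adv Adj Adv Adv Prep.
Applying the rules: R1 ok, R2 fails, R3 ok.
Only rule 2 fails.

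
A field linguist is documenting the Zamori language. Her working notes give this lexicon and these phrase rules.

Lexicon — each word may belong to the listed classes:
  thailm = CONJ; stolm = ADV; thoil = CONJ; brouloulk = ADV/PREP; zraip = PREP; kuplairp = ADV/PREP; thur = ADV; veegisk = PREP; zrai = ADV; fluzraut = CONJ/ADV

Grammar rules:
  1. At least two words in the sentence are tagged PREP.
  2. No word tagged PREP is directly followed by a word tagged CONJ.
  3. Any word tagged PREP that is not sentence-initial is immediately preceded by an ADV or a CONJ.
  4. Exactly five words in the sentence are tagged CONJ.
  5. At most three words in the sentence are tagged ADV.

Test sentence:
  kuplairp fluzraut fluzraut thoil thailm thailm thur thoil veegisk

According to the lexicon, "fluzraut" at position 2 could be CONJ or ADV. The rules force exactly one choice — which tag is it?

ADV

Candidates per position — 1:kuplairp {ADV,PREP}; 2:fluzraut {CONJ,ADV}; 3:fluzraut {CONJ,ADV}; 4:thoil {CONJ}; 5:thailm {CONJ}; 6:thailm {CONJ}; 7:thur {ADV}; 8:thoil {CONJ}; 9:veegisk {PREP}.
Position 1: ADV is ruled out by rule 1; that leaves PREP.
Position 2: CONJ is ruled out by rule 2; that leaves ADV.
Position 3: ADV is ruled out by rule 4; that leaves CONJ.
That leaves exactly one tagging: PREP ADV CONJ CONJ CONJ CONJ ADV CONJ PREP.
Verifying each rule — rule 1 ✓; rule 2 ✓; rule 3 ✓; rule 4 ✓; rule 5 ✓.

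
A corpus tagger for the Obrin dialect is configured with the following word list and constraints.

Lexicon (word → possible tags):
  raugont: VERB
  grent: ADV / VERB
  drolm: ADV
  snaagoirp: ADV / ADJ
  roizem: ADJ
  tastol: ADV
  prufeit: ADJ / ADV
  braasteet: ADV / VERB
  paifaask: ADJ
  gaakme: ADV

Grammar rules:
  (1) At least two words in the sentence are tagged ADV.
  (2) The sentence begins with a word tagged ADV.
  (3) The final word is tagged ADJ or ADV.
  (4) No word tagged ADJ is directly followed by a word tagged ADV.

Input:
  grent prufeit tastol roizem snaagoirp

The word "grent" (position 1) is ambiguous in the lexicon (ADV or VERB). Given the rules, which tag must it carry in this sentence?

Candidates per position — 1:grent {ADV,VERB}; 2:prufeit {ADJ,ADV}; 3:tastol {ADV}; 4:roizem {ADJ}; 5:snaagoirp {ADV,ADJ}.
Position 1: VERB is ruled out by rule 2; that leaves ADV.
Position 2: ADJ is ruled out by rule 4; that leaves ADV.
Position 5: ADV is ruled out by rule 4; that leaves ADJ.
That leaves exactly one tagging: ADV ADV ADV ADJ ADJ.
Rule-by-rule: rule 1 ✓; rule 2 ✓; rule 3 ✓; rule 4 ✓.

ADV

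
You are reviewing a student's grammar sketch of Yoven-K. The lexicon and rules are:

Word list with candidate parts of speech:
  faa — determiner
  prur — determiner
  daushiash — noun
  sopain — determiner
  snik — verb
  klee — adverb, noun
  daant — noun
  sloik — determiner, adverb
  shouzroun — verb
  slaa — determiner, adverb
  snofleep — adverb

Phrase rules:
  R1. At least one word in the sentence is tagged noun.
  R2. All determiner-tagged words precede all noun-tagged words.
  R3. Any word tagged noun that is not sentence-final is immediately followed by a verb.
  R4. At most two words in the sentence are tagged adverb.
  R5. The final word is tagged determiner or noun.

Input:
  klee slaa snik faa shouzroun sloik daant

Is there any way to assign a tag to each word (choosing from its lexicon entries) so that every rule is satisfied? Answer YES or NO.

YES

Candidates per position — 1:klee {adverb,noun}; 2:slaa {determiner,adverb}; 3:snik {verb}; 4:faa {determiner}; 5:shouzroun {verb}; 6:sloik {determiner,adverb}; 7:daant {noun}.
One satisfying assignment: adverb determiner verb determiner verb determiner noun.
Verifying each rule — rule 1 ok; rule 2 ok; rule 3 ok; rule 4 ok; rule 5 ok.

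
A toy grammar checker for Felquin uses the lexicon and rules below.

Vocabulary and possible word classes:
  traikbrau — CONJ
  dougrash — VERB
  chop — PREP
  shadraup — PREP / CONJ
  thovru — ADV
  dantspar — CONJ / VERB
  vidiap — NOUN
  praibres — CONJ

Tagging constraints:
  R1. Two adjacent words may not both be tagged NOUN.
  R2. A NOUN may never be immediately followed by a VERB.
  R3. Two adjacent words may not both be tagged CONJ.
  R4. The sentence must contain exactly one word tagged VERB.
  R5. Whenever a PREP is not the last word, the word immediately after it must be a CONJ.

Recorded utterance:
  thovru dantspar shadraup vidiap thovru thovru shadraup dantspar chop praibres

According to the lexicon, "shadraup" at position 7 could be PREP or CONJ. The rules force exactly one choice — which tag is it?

Candidates per position — 1:thovru {ADV}; 2:dantspar {CONJ,VERB}; 3:shadraup {PREP,CONJ}; 4:vidiap {NOUN}; 5:thovru {ADV}; 6:thovru {ADV}; 7:shadraup {PREP,CONJ}; 8:dantspar {CONJ,VERB}; 9:chop {PREP}; 10:praibres {CONJ}.
Position 3: tagging it PREP would leave rule 5 unsatisfiable, so it must be CONJ.
Position 2: tagging it CONJ would leave rule 3 unsatisfiable, so it must be VERB.
Position 8: tagging it VERB would leave rule 4 unsatisfiable, so it must be CONJ.
Position 7: tagging it CONJ would leave rule 3 unsatisfiable, so it must be PREP.
The only consistent sequence is: ADV VERB CONJ NOUN ADV ADV PREP CONJ PREP CONJ.
Check: rule 1 ok; rule 2 ok; rule 3 ok; rule 4 ok; rule 5 ok.

PREP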